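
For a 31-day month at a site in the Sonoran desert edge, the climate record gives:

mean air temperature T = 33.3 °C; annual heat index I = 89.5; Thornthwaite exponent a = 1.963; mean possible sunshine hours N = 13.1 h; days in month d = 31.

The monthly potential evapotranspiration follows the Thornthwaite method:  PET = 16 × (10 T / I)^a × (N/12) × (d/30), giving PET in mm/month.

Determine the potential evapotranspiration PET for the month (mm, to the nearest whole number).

10T/I = 10 × 33.3 / 89.5 = 3.7207
(10T/I)^a = 3.7207^1.963 = 13.1867
Uncorrected PET = 16 × 13.1867 = 210.987 mm
Correction = (N/12)(d/30) = (13.1/12)(31/30) = 1.1281
PET = 210.987 × 1.1281 = 238.014 mm/month

238 mm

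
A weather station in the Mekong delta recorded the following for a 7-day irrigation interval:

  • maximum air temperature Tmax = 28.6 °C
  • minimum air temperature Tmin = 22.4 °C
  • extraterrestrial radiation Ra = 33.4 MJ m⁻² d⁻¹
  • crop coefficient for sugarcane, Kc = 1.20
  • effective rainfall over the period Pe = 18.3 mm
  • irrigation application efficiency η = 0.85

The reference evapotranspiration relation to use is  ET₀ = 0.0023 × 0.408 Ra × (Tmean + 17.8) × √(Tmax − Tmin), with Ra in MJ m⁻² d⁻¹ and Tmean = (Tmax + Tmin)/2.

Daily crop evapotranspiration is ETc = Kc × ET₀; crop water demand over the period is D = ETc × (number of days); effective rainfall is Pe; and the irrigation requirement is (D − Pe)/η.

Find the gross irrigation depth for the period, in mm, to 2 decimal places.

11.87 mm

Tmean = (28.6 + 22.4)/2 = 25.50 °C
0.408 Ra = 0.408 × 33.4 = 13.6272 mm/d equivalent
ET₀ = 0.0023 × 13.6272 × (25.50 + 17.8) × √6.2 = 0.0023 × 13.6272 × 43.30 × 2.4900 = 3.3793 mm/d
ETc = Kc × ET₀ = 1.20 × 3.3793 = 4.0552 mm/d
Crop demand D = ETc × 7 d = 4.0552 × 7 = 28.386 mm
D − Pe = 28.386 − 18.3 = 10.086 mm
Gross irrigation = 10.086 / 0.85 = 11.866 mm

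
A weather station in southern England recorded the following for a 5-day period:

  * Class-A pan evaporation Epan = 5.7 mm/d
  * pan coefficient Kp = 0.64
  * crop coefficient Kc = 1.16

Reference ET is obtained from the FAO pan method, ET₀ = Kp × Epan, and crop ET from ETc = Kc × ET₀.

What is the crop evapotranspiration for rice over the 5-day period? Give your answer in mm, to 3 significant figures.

21.2 mm

ET₀ = 0.64 × 5.7 = 3.6480 mm/d
ETc = Kc × ET₀ = 1.16 × 3.6480 = 4.2317 mm/d
Over 5 days: 4.2317 × 5 = 21.159 mm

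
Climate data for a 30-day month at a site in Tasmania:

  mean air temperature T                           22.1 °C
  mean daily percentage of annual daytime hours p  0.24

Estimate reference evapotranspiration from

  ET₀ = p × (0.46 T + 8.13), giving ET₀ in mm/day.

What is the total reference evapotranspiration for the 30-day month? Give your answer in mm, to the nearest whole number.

ET₀ = 0.24 × (0.46 × 22.1 + 8.13) = 0.24 × 18.296 = 4.3910 mm/d
Monthly total = 4.3910 × 30 = 131.730 mm

132 mm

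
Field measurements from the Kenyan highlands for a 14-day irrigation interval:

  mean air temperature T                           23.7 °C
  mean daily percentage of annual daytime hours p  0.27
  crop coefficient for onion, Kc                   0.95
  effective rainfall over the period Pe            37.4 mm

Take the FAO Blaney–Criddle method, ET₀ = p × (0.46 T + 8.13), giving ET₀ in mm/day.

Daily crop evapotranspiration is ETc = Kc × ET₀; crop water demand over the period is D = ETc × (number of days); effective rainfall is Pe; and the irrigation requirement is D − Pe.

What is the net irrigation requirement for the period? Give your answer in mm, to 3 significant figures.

30.9 mm

ET₀ = 0.27 × (0.46 × 23.7 + 8.13) = 0.27 × 19.032 = 5.1386 mm/d
ETc = Kc × ET₀ = 0.95 × 5.1386 = 4.8817 mm/d
Crop demand D = ETc × 14 d = 4.8817 × 14 = 68.344 mm
D − Pe = 68.344 − 37.4 = 30.944 mm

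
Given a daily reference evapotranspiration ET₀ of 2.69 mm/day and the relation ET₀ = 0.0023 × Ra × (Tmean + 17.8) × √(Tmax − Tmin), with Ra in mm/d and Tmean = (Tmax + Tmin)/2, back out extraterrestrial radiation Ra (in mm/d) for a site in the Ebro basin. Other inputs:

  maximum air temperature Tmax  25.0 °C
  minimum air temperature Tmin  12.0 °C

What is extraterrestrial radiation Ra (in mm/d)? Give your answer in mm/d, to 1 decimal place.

Tmean = 18.50 °C; √ΔT = 3.6056
Ra = ET₀ / [0.0023 × (Tmean+17.8) × √ΔT] = 2.69 / (0.0023 × 36.30 × 3.6056) = 8.936 mm/d

8.9 mm/d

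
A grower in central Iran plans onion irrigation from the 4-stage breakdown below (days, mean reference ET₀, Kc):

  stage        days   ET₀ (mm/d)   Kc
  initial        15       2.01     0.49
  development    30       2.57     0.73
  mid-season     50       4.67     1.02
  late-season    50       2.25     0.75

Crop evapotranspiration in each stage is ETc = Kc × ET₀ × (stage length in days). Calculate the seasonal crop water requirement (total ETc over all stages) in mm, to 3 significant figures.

394 mm

initial: 0.49 × 2.01 × 15 = 14.77 mm
development: 0.73 × 2.57 × 30 = 56.28 mm
mid-season: 1.02 × 4.67 × 50 = 238.17 mm
late-season: 0.75 × 2.25 × 50 = 84.38 mm
Seasonal total = 393.60 mm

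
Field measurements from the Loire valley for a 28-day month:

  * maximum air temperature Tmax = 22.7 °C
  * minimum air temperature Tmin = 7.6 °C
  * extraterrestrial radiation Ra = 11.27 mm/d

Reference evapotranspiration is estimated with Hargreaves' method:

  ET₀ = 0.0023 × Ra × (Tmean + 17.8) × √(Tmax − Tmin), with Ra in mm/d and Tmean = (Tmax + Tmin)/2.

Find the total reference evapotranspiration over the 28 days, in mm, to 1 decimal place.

Tmean = (22.7 + 7.6)/2 = 15.15 °C
ET₀ = 0.0023 × 11.27 × (15.15 + 17.8) × √15.1 = 0.0023 × 11.27 × 32.95 × 3.8859 = 3.3189 mm/d
Over 28 days: 3.3189 × 28 = 92.929 mm

92.9 mm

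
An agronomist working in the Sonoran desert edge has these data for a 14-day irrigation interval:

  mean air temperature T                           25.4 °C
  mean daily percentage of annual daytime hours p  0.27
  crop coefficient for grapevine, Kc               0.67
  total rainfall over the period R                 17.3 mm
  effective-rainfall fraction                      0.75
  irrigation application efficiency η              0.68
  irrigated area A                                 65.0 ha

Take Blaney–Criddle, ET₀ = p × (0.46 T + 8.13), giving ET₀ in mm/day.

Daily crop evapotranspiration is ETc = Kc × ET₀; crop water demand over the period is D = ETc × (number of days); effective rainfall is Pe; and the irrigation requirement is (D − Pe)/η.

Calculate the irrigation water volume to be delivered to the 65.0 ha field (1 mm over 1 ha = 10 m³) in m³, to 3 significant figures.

ET₀ = 0.27 × (0.46 × 25.4 + 8.13) = 0.27 × 19.814 = 5.3498 mm/d
ETc = Kc × ET₀ = 0.67 × 5.3498 = 3.5844 mm/d
Crop demand D = ETc × 14 d = 3.5844 × 14 = 50.182 mm
Pe = 0.75 × 17.3 = 12.975 mm
D − Pe = 50.182 − 12.975 = 37.207 mm
Gross irrigation = 37.207 / 0.68 = 54.716 mm
Volume = 54.716 mm × 65.0 ha × 10 = 35565.4 m³

35600 m³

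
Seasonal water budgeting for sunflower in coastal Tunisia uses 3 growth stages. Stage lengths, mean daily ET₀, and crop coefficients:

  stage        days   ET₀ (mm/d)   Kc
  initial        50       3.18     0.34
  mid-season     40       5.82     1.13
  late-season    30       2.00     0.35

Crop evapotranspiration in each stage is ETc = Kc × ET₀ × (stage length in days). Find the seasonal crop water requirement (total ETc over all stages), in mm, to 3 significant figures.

338 mm

initial: 0.34 × 3.18 × 50 = 54.06 mm
mid-season: 1.13 × 5.82 × 40 = 263.06 mm
late-season: 0.35 × 2.00 × 30 = 21.00 mm
Seasonal total = 338.12 mm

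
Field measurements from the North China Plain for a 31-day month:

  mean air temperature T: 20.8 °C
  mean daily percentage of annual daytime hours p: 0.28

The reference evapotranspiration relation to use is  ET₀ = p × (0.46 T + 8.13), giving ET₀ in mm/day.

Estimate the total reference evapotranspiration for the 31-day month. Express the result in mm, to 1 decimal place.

153.6 mm

ET₀ = 0.28 × (0.46 × 20.8 + 8.13) = 0.28 × 17.698 = 4.9554 mm/d
Monthly total = 4.9554 × 31 = 153.617 mm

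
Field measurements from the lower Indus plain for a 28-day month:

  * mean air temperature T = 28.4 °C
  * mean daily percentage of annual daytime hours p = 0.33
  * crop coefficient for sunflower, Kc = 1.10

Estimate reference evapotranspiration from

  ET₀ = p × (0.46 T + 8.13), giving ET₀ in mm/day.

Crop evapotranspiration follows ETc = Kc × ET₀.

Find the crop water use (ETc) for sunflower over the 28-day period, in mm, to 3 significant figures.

ET₀ = 0.33 × (0.46 × 28.4 + 8.13) = 0.33 × 21.194 = 6.9940 mm/d
ETc = Kc × ET₀ = 1.10 × 6.9940 = 7.6934 mm/d
Over 28 days: 7.6934 × 28 = 215.415 mm

215 mm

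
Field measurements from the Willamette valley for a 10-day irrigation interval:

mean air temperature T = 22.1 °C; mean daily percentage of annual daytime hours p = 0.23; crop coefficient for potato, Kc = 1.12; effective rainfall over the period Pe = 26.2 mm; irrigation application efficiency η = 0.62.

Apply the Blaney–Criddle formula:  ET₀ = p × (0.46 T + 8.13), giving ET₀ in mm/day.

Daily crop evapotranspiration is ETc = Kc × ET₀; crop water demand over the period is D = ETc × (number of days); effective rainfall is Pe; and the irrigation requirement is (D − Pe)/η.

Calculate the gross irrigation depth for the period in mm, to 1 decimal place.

ET₀ = 0.23 × (0.46 × 22.1 + 8.13) = 0.23 × 18.296 = 4.2081 mm/d
ETc = Kc × ET₀ = 1.12 × 4.2081 = 4.7131 mm/d
Crop demand D = ETc × 10 d = 4.7131 × 10 = 47.131 mm
D − Pe = 47.131 − 26.2 = 20.931 mm
Gross irrigation = 20.931 / 0.62 = 33.760 mm

33.8 mm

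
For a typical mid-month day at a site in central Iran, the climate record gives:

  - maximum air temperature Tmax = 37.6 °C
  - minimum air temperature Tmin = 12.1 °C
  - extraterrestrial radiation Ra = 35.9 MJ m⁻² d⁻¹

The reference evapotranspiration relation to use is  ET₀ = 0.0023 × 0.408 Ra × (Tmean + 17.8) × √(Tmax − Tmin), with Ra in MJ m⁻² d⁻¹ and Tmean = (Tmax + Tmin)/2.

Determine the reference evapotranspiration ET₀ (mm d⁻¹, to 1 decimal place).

7.3 mm d⁻¹

Tmean = (37.6 + 12.1)/2 = 24.85 °C
0.408 Ra = 0.408 × 35.9 = 14.6472 mm/d equivalent
ET₀ = 0.0023 × 14.6472 × (24.85 + 17.8) × √25.5 = 0.0023 × 14.6472 × 42.65 × 5.0498 = 7.2556 mm/d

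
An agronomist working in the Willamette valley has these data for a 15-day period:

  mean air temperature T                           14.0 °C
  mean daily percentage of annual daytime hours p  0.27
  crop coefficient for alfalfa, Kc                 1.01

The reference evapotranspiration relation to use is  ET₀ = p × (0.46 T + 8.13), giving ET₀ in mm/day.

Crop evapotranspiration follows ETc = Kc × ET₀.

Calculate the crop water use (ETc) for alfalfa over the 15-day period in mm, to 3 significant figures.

ET₀ = 0.27 × (0.46 × 14.0 + 8.13) = 0.27 × 14.570 = 3.9339 mm/d
ETc = Kc × ET₀ = 1.01 × 3.9339 = 3.9732 mm/d
Over 15 days: 3.9732 × 15 = 59.598 mm

59.6 mm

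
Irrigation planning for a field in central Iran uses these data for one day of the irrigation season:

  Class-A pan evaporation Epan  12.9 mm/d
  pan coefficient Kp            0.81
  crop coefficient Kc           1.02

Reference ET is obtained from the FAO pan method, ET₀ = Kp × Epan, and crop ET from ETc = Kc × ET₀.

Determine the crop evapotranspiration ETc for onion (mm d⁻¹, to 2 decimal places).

ET₀ = 0.81 × 12.9 = 10.4490 mm/d
ETc = Kc × ET₀ = 1.02 × 10.4490 = 10.6580 mm/d

10.66 mm d⁻¹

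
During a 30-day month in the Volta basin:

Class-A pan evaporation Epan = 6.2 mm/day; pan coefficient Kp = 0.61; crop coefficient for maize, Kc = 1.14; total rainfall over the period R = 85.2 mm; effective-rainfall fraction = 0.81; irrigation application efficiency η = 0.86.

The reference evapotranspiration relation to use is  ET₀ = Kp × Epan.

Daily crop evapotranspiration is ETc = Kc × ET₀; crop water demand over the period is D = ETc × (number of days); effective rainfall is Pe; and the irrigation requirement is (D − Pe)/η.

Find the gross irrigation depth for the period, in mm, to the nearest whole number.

ET₀ = 0.61 × 6.2 = 3.7820 mm/d
ETc = Kc × ET₀ = 1.14 × 3.7820 = 4.3115 mm/d
Crop demand D = ETc × 30 d = 4.3115 × 30 = 129.345 mm
Pe = 0.81 × 85.2 = 69.012 mm
D − Pe = 129.345 − 69.012 = 60.333 mm
Gross irrigation = 60.333 / 0.86 = 70.155 mm

70 mm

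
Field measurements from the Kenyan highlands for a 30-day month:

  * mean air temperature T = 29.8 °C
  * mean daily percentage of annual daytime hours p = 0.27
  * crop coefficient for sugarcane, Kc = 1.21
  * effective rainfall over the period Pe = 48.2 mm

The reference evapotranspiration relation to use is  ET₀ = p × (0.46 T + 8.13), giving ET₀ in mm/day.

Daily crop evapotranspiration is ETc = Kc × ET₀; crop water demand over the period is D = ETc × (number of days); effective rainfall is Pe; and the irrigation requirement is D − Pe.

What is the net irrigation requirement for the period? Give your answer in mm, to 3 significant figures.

ET₀ = 0.27 × (0.46 × 29.8 + 8.13) = 0.27 × 21.838 = 5.8963 mm/d
ETc = Kc × ET₀ = 1.21 × 5.8963 = 7.1345 mm/d
Crop demand D = ETc × 30 d = 7.1345 × 30 = 214.035 mm
D − Pe = 214.035 − 48.2 = 165.835 mm

166 mm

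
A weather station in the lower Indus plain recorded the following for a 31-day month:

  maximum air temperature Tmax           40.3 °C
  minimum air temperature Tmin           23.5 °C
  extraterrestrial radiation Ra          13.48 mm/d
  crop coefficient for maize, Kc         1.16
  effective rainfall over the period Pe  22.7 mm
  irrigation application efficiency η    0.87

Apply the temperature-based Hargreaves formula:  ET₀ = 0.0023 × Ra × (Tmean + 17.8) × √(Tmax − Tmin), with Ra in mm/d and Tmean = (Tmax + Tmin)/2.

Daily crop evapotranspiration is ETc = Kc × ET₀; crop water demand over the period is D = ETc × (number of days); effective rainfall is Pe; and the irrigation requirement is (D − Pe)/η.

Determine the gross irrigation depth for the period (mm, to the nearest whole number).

Tmean = (40.3 + 23.5)/2 = 31.90 °C
ET₀ = 0.0023 × 13.48 × (31.90 + 17.8) × √16.8 = 0.0023 × 13.48 × 49.70 × 4.0988 = 6.3158 mm/d
ETc = Kc × ET₀ = 1.16 × 6.3158 = 7.3263 mm/d
Crop demand D = ETc × 31 d = 7.3263 × 31 = 227.115 mm
D − Pe = 227.115 − 22.7 = 204.415 mm
Gross irrigation = 204.415 / 0.87 = 234.960 mm

235 mm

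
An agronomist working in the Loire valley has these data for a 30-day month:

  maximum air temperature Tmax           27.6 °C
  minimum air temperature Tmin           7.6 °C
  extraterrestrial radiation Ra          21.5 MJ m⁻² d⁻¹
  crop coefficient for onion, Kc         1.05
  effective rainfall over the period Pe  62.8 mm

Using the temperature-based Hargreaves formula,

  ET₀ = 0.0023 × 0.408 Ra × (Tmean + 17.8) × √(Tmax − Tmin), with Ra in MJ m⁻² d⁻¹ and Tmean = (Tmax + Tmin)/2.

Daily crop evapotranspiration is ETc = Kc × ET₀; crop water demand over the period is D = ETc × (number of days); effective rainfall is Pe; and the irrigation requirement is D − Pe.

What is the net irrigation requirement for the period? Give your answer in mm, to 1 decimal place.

37.8 mm

Tmean = (27.6 + 7.6)/2 = 17.60 °C
0.408 Ra = 0.408 × 21.5 = 8.7720 mm/d equivalent
ET₀ = 0.0023 × 8.7720 × (17.60 + 17.8) × √20.0 = 0.0023 × 8.7720 × 35.40 × 4.4721 = 3.1940 mm/d
ETc = Kc × ET₀ = 1.05 × 3.1940 = 3.3537 mm/d
Crop demand D = ETc × 30 d = 3.3537 × 30 = 100.611 mm
D − Pe = 100.611 − 62.8 = 37.811 mm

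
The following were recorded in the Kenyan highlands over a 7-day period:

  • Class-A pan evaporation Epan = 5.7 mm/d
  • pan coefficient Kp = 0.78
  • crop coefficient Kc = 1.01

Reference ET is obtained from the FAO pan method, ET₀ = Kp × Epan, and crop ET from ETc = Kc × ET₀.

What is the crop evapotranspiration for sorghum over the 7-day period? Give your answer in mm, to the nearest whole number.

31 mm

ET₀ = 0.78 × 5.7 = 4.4460 mm/d
ETc = Kc × ET₀ = 1.01 × 4.4460 = 4.4905 mm/d
Over 7 days: 4.4905 × 7 = 31.434 mm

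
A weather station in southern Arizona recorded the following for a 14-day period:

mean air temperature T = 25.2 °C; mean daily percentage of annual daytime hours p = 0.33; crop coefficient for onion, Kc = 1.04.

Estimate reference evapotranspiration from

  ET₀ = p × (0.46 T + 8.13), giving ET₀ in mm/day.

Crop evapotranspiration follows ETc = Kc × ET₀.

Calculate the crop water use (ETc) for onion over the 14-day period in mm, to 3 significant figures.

94.8 mm

ET₀ = 0.33 × (0.46 × 25.2 + 8.13) = 0.33 × 19.722 = 6.5083 mm/d
ETc = Kc × ET₀ = 1.04 × 6.5083 = 6.7686 mm/d
Over 14 days: 6.7686 × 14 = 94.760 mm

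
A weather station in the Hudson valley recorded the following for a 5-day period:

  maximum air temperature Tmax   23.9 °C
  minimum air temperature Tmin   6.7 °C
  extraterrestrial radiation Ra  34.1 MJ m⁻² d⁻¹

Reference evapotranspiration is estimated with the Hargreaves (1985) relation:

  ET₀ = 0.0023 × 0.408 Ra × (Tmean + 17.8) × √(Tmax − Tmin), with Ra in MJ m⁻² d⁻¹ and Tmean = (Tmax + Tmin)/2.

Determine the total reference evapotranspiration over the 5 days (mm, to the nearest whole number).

22 mm

Tmean = (23.9 + 6.7)/2 = 15.30 °C
0.408 Ra = 0.408 × 34.1 = 13.9128 mm/d equivalent
ET₀ = 0.0023 × 13.9128 × (15.30 + 17.8) × √17.2 = 0.0023 × 13.9128 × 33.10 × 4.1473 = 4.3927 mm/d
Over 5 days: 4.3927 × 5 = 21.964 mm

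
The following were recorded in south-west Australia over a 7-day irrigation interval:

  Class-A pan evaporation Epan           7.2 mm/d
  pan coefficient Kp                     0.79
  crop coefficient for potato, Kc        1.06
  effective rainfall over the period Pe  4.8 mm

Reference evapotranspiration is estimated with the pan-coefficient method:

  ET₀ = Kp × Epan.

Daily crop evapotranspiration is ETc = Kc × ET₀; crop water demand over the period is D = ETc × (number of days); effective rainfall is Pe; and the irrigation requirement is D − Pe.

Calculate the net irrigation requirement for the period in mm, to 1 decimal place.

37.4 mm

ET₀ = 0.79 × 7.2 = 5.6880 mm/d
ETc = Kc × ET₀ = 1.06 × 5.6880 = 6.0293 mm/d
Crop demand D = ETc × 7 d = 6.0293 × 7 = 42.205 mm
D − Pe = 42.205 − 4.8 = 37.405 mm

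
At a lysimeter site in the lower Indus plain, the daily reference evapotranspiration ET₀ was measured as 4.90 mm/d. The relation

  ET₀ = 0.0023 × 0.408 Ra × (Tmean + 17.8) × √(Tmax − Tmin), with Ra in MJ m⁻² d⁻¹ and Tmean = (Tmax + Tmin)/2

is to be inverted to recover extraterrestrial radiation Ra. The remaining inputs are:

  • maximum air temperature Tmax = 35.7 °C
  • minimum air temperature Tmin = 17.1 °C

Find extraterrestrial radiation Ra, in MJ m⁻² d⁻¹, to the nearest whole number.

27 MJ m⁻² d⁻¹

Tmean = (35.7+17.1)/2 = 26.40 °C; ΔT = 18.6
Ra = ET₀ / [0.0023 × 0.408 × (Tmean+17.8) × √ΔT]
   = 4.90 / (0.0023 × 0.408 × 44.20 × 4.3128) = 27.392 MJ m⁻² d⁻¹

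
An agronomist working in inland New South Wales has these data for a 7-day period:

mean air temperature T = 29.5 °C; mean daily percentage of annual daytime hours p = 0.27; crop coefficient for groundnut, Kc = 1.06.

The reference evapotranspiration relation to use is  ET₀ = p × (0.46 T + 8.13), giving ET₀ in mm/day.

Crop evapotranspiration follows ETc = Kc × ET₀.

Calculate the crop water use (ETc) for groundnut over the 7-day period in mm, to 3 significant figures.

ET₀ = 0.27 × (0.46 × 29.5 + 8.13) = 0.27 × 21.700 = 5.8590 mm/d
ETc = Kc × ET₀ = 1.06 × 5.8590 = 6.2105 mm/d
Over 7 days: 6.2105 × 7 = 43.474 mm

43.5 mm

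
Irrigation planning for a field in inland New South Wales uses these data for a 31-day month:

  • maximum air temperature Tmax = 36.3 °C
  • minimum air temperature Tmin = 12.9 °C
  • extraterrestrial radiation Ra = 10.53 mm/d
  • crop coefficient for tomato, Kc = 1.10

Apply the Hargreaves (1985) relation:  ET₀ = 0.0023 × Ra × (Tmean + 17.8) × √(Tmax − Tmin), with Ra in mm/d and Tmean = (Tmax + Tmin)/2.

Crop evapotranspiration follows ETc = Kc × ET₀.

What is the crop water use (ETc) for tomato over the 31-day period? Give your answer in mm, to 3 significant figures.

Tmean = (36.3 + 12.9)/2 = 24.60 °C
ET₀ = 0.0023 × 10.53 × (24.60 + 17.8) × √23.4 = 0.0023 × 10.53 × 42.40 × 4.8374 = 4.9675 mm/d
ETc = Kc × ET₀ = 1.10 × 4.9675 = 5.4643 mm/d
Over 31 days: 5.4643 × 31 = 169.393 mm

169 mm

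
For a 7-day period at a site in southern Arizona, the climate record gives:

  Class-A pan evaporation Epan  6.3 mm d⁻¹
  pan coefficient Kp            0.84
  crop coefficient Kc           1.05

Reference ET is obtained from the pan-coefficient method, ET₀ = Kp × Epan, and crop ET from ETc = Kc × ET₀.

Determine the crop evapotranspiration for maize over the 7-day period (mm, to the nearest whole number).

39 mm

ET₀ = 0.84 × 6.3 = 5.2920 mm/d
ETc = Kc × ET₀ = 1.05 × 5.2920 = 5.5566 mm/d
Over 7 days: 5.5566 × 7 = 38.896 mm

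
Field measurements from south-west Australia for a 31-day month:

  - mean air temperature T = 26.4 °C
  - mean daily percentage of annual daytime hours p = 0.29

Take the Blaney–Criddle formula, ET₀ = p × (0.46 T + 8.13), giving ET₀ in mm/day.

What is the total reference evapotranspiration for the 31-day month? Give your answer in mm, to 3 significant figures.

182 mm

ET₀ = 0.29 × (0.46 × 26.4 + 8.13) = 0.29 × 20.274 = 5.8795 mm/d
Monthly total = 5.8795 × 31 = 182.265 mm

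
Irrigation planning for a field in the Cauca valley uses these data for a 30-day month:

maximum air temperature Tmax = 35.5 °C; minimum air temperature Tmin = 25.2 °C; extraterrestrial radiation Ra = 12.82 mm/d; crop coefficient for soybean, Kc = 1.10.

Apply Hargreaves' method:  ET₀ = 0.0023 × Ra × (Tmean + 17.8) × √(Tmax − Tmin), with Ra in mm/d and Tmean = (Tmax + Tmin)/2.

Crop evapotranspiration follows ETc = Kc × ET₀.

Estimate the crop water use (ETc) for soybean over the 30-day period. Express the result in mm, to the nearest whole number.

Tmean = (35.5 + 25.2)/2 = 30.35 °C
ET₀ = 0.0023 × 12.82 × (30.35 + 17.8) × √10.3 = 0.0023 × 12.82 × 48.15 × 3.2094 = 4.5565 mm/d
ETc = Kc × ET₀ = 1.10 × 4.5565 = 5.0122 mm/d
Over 30 days: 5.0122 × 30 = 150.366 mm

150 mm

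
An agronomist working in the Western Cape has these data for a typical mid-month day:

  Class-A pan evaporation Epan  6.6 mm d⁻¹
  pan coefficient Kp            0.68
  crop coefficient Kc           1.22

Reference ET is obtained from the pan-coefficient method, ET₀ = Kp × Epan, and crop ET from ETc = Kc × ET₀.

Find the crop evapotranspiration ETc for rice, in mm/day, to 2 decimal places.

ET₀ = 0.68 × 6.6 = 4.4880 mm/d
ETc = Kc × ET₀ = 1.22 × 4.4880 = 5.4754 mm/d

5.48 mm/day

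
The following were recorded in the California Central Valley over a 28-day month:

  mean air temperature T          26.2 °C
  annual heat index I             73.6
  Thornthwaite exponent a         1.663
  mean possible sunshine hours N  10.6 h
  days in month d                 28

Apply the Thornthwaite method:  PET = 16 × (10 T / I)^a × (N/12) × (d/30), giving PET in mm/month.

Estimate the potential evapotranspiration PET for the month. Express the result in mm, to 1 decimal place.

10T/I = 10 × 26.2 / 73.6 = 3.5598
(10T/I)^a = 3.5598^1.663 = 8.2608
Uncorrected PET = 16 × 8.2608 = 132.173 mm
Correction = (N/12)(d/30) = (10.6/12)(28/30) = 0.8244
PET = 132.173 × 0.8244 = 108.963 mm/month

109.0 mm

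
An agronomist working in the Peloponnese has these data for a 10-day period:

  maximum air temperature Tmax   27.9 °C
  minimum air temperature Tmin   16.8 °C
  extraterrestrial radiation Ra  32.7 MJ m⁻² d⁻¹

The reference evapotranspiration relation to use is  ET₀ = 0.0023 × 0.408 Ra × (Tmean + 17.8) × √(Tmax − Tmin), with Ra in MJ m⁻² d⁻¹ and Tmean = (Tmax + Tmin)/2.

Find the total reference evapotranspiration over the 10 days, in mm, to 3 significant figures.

Tmean = (27.9 + 16.8)/2 = 22.35 °C
0.408 Ra = 0.408 × 32.7 = 13.3416 mm/d equivalent
ET₀ = 0.0023 × 13.3416 × (22.35 + 17.8) × √11.1 = 0.0023 × 13.3416 × 40.15 × 3.3317 = 4.1048 mm/d
Over 10 days: 4.1048 × 10 = 41.048 mm

41.0 mm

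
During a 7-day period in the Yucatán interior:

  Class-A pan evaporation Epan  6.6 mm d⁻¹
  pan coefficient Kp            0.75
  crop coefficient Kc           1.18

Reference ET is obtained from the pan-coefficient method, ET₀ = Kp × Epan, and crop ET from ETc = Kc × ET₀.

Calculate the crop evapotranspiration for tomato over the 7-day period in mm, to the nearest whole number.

ET₀ = 0.75 × 6.6 = 4.9500 mm/d
ETc = Kc × ET₀ = 1.18 × 4.9500 = 5.8410 mm/d
Over 7 days: 5.8410 × 7 = 40.887 mm

41 mm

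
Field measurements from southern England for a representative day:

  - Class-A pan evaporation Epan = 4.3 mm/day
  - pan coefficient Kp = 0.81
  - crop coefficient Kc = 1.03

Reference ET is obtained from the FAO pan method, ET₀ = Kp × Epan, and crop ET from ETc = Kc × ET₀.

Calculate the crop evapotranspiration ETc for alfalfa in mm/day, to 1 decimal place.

ET₀ = 0.81 × 4.3 = 3.4830 mm/d
ETc = Kc × ET₀ = 1.03 × 3.4830 = 3.5875 mm/d

3.6 mm/day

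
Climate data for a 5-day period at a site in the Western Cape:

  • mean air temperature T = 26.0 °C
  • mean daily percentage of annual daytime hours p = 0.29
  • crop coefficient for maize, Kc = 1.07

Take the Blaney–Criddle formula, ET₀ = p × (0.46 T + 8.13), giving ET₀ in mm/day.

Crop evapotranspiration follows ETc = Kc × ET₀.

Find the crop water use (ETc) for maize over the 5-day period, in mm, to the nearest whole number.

31 mm

ET₀ = 0.29 × (0.46 × 26.0 + 8.13) = 0.29 × 20.090 = 5.8261 mm/d
ETc = Kc × ET₀ = 1.07 × 5.8261 = 6.2339 mm/d
Over 5 days: 6.2339 × 5 = 31.170 mm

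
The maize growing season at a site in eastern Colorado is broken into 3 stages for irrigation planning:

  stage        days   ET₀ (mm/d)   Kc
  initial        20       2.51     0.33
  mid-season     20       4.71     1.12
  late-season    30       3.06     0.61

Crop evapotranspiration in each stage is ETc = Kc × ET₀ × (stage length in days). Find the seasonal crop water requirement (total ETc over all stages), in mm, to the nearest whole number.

178 mm

initial: 0.33 × 2.51 × 20 = 16.57 mm
mid-season: 1.12 × 4.71 × 20 = 105.50 mm
late-season: 0.61 × 3.06 × 30 = 56.00 mm
Seasonal total = 178.07 mm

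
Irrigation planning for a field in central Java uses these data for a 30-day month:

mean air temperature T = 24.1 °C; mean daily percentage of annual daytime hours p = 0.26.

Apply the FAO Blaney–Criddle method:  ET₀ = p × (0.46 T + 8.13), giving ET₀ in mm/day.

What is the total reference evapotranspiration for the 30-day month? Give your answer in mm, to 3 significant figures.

150 mm

ET₀ = 0.26 × (0.46 × 24.1 + 8.13) = 0.26 × 19.216 = 4.9962 mm/d
Monthly total = 4.9962 × 30 = 149.886 mm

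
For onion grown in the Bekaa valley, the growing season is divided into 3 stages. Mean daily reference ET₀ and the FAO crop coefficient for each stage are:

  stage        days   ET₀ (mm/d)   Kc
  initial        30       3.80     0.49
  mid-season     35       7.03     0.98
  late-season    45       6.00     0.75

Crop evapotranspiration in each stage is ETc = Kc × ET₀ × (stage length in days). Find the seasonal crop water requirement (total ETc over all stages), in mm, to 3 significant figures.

499 mm

initial: 0.49 × 3.80 × 30 = 55.86 mm
mid-season: 0.98 × 7.03 × 35 = 241.13 mm
late-season: 0.75 × 6.00 × 45 = 202.50 mm
Seasonal total = 499.49 mm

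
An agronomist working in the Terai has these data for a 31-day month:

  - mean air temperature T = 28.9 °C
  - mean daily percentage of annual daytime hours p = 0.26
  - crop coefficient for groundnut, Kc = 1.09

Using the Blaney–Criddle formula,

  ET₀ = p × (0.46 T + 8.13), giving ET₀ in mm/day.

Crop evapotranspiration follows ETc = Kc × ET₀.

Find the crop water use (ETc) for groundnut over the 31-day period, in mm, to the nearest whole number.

ET₀ = 0.26 × (0.46 × 28.9 + 8.13) = 0.26 × 21.424 = 5.5702 mm/d
ETc = Kc × ET₀ = 1.09 × 5.5702 = 6.0715 mm/d
Over 31 days: 6.0715 × 31 = 188.217 mm

188 mm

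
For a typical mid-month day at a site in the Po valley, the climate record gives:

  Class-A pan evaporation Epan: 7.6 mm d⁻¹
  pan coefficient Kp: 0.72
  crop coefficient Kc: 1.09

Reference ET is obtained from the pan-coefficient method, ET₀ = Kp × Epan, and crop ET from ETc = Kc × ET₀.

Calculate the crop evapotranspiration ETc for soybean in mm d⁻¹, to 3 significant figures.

5.96 mm d⁻¹

ET₀ = 0.72 × 7.6 = 5.4720 mm/d
ETc = Kc × ET₀ = 1.09 × 5.4720 = 5.9645 mm/d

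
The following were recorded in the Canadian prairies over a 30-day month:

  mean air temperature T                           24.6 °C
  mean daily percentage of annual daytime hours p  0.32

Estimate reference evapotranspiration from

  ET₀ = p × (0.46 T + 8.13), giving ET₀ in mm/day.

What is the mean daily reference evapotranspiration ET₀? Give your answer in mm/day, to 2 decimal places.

ET₀ = 0.32 × (0.46 × 24.6 + 8.13) = 0.32 × 19.446 = 6.2227 mm/d

6.22 mm/day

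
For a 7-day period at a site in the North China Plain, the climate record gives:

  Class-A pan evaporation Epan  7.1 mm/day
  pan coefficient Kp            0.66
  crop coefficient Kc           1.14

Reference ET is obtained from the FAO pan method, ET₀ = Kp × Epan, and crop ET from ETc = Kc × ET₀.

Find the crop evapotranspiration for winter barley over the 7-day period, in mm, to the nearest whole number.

37 mm

ET₀ = 0.66 × 7.1 = 4.6860 mm/d
ETc = Kc × ET₀ = 1.14 × 4.6860 = 5.3420 mm/d
Over 7 days: 5.3420 × 7 = 37.394 mm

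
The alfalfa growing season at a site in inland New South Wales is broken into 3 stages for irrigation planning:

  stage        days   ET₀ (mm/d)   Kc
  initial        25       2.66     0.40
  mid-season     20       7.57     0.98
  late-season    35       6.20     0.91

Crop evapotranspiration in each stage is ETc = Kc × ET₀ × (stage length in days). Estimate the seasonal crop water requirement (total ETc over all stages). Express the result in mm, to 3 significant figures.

372 mm

initial: 0.40 × 2.66 × 25 = 26.60 mm
mid-season: 0.98 × 7.57 × 20 = 148.37 mm
late-season: 0.91 × 6.20 × 35 = 197.47 mm
Seasonal total = 372.44 mm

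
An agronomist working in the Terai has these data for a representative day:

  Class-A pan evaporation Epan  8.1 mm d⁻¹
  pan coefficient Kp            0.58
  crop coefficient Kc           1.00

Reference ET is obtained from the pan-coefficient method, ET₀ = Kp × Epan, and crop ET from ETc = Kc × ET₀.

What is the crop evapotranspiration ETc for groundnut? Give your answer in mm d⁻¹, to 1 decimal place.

4.7 mm d⁻¹

ET₀ = 0.58 × 8.1 = 4.6980 mm/d
ETc = Kc × ET₀ = 1.00 × 4.6980 = 4.6980 mm/d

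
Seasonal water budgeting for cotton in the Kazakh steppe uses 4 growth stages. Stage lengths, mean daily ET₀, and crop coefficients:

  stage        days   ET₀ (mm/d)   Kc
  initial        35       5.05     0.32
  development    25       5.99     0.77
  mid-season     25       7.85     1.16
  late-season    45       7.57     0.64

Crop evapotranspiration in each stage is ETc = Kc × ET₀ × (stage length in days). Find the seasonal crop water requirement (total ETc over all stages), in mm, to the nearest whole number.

initial: 0.32 × 5.05 × 35 = 56.56 mm
development: 0.77 × 5.99 × 25 = 115.31 mm
mid-season: 1.16 × 7.85 × 25 = 227.65 mm
late-season: 0.64 × 7.57 × 45 = 218.02 mm
Seasonal total = 617.54 mm

618 mm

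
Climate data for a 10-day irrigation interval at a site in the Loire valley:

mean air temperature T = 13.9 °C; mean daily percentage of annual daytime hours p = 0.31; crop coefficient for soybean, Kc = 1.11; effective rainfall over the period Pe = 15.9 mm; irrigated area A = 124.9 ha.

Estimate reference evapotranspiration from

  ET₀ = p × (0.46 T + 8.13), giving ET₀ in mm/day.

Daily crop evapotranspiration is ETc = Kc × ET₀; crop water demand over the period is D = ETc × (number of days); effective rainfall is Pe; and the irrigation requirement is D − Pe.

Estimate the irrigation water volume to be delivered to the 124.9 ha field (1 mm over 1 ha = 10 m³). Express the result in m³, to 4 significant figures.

42560 m³

ET₀ = 0.31 × (0.46 × 13.9 + 8.13) = 0.31 × 14.524 = 4.5024 mm/d
ETc = Kc × ET₀ = 1.11 × 4.5024 = 4.9977 mm/d
Crop demand D = ETc × 10 d = 4.9977 × 10 = 49.977 mm
D − Pe = 49.977 − 15.9 = 34.077 mm
Volume = 34.077 mm × 124.9 ha × 10 = 42562.2 m³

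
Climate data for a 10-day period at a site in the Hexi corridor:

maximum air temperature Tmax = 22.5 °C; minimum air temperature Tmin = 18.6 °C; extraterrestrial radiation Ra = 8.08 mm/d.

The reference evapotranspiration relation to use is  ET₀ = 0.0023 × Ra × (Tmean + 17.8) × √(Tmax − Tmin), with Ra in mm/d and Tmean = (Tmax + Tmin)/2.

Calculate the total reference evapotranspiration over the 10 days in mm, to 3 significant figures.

Tmean = (22.5 + 18.6)/2 = 20.55 °C
ET₀ = 0.0023 × 8.08 × (20.55 + 17.8) × √3.9 = 0.0023 × 8.08 × 38.35 × 1.9748 = 1.4074 mm/d
Over 10 days: 1.4074 × 10 = 14.074 mm

14.1 mm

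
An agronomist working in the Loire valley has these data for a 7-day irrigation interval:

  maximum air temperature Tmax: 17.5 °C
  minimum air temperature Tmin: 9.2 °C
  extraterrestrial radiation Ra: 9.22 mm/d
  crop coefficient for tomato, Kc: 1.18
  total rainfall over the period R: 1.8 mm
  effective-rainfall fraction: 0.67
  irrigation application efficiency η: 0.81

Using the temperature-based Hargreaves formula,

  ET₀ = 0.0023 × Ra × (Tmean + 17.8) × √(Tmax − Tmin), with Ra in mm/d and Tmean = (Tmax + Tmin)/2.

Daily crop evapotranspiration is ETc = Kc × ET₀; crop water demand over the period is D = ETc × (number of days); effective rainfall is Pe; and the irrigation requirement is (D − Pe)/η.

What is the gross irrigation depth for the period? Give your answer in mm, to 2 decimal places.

Tmean = (17.5 + 9.2)/2 = 13.35 °C
ET₀ = 0.0023 × 9.22 × (13.35 + 17.8) × √8.3 = 0.0023 × 9.22 × 31.15 × 2.8810 = 1.9031 mm/d
ETc = Kc × ET₀ = 1.18 × 1.9031 = 2.2457 mm/d
Crop demand D = ETc × 7 d = 2.2457 × 7 = 15.720 mm
Pe = 0.67 × 1.8 = 1.206 mm
D − Pe = 15.720 − 1.206 = 14.514 mm
Gross irrigation = 14.514 / 0.81 = 17.919 mm

17.92 mm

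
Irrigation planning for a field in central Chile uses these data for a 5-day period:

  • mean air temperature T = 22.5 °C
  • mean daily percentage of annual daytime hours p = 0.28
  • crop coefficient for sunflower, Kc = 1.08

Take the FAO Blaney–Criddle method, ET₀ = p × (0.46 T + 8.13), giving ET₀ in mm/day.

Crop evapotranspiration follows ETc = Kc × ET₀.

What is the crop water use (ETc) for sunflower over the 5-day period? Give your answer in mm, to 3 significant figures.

27.9 mm

ET₀ = 0.28 × (0.46 × 22.5 + 8.13) = 0.28 × 18.480 = 5.1744 mm/d
ETc = Kc × ET₀ = 1.08 × 5.1744 = 5.5884 mm/d
Over 5 days: 5.5884 × 5 = 27.942 mm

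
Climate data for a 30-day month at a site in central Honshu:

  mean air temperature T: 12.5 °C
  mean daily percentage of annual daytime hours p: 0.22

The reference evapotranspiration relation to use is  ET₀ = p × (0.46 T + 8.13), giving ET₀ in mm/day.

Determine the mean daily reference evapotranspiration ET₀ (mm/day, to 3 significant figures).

3.05 mm/day

ET₀ = 0.22 × (0.46 × 12.5 + 8.13) = 0.22 × 13.880 = 3.0536 mm/d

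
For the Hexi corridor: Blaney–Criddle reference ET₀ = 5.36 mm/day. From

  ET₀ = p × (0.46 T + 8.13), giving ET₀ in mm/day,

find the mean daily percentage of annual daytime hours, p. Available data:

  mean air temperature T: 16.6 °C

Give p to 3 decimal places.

p = ET₀ / (0.46 T + 8.13) = 5.36 / (0.46 × 16.6 + 8.13) = 5.36 / 15.766 = 0.3400

0.340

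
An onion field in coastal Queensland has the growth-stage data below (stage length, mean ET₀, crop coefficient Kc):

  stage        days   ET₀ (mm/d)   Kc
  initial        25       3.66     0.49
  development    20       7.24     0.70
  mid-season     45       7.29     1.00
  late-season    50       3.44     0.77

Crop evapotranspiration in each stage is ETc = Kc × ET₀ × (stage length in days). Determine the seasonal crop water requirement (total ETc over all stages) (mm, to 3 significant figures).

initial: 0.49 × 3.66 × 25 = 44.84 mm
development: 0.70 × 7.24 × 20 = 101.36 mm
mid-season: 1.00 × 7.29 × 45 = 328.05 mm
late-season: 0.77 × 3.44 × 50 = 132.44 mm
Seasonal total = 606.69 mm

607 mm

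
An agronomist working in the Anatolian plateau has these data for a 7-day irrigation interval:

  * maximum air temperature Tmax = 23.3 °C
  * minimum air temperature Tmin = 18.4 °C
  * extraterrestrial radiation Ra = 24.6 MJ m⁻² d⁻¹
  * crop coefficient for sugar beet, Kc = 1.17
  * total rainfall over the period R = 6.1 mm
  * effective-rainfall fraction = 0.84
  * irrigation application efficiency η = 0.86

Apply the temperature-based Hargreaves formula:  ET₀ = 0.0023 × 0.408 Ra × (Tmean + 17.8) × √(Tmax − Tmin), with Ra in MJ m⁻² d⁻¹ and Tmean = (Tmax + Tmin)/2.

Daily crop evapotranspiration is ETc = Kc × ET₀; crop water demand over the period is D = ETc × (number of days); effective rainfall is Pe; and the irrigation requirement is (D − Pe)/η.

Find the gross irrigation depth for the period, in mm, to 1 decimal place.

12.9 mm

Tmean = (23.3 + 18.4)/2 = 20.85 °C
0.408 Ra = 0.408 × 24.6 = 10.0368 mm/d equivalent
ET₀ = 0.0023 × 10.0368 × (20.85 + 17.8) × √4.9 = 0.0023 × 10.0368 × 38.65 × 2.2136 = 1.9750 mm/d
ETc = Kc × ET₀ = 1.17 × 1.9750 = 2.3108 mm/d
Crop demand D = ETc × 7 d = 2.3108 × 7 = 16.176 mm
Pe = 0.84 × 6.1 = 5.124 mm
D − Pe = 16.176 − 5.124 = 11.052 mm
Gross irrigation = 11.052 / 0.86 = 12.851 mm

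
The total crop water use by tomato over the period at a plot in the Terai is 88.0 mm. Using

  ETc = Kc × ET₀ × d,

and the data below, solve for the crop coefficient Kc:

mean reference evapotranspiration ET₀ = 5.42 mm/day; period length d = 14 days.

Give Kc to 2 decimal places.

1.16

ETc = Kc × ET₀ × d  ⇒  Kc = ETc / (ET₀ × d)
Kc = 88.0 / (5.42 × 14) = 88.0 / 75.88 = 1.1597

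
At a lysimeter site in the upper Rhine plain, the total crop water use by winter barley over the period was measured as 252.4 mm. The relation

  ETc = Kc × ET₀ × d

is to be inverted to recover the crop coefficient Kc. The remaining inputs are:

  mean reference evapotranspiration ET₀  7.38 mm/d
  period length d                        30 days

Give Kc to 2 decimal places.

ETc = Kc × ET₀ × d  ⇒  Kc = ETc / (ET₀ × d)
Kc = 252.4 / (7.38 × 30) = 252.4 / 221.40 = 1.1400

1.14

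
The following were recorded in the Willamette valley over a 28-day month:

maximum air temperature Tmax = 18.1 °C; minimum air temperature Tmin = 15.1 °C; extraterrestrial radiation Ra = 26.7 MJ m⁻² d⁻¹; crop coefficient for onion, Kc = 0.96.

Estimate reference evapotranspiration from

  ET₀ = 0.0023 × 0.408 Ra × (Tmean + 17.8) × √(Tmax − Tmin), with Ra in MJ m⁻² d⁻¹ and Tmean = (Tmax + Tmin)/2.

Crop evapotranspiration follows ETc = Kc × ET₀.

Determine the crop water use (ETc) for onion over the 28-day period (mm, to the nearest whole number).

40 mm

Tmean = (18.1 + 15.1)/2 = 16.60 °C
0.408 Ra = 0.408 × 26.7 = 10.8936 mm/d equivalent
ET₀ = 0.0023 × 10.8936 × (16.60 + 17.8) × √3.0 = 0.0023 × 10.8936 × 34.40 × 1.7321 = 1.4929 mm/d
ETc = Kc × ET₀ = 0.96 × 1.4929 = 1.4332 mm/d
Over 28 days: 1.4332 × 28 = 40.130 mm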